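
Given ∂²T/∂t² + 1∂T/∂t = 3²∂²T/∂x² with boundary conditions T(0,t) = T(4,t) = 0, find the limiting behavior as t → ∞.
T → 0. Damping (γ=1) dissipates energy; oscillations decay exponentially.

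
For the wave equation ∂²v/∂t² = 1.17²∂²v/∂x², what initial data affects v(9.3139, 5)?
Domain of dependence: [3.4639, 15.1639]. Signals travel at speed 1.17, so data within |x - 9.3139| ≤ 1.17·5 = 5.85 can reach the point.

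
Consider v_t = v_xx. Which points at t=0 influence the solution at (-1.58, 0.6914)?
The entire real line. The heat equation has infinite propagation speed: any initial disturbance instantly affects all points (though exponentially small far away).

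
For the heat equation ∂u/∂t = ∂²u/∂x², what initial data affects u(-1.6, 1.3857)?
The entire real line. The heat equation has infinite propagation speed: any initial disturbance instantly affects all points (though exponentially small far away).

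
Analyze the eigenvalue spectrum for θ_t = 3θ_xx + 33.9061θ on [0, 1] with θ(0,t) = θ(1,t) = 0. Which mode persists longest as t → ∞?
Eigenvalues: λₙ = 3n²π²/1² - 33.9061.
First three modes:
  n=1: λ₁ = 3π² - 33.9061 ≈ -4.297
  n=2: λ₂ = 12π² - 33.9061 ≈ 84.529
  n=3: λ₃ = 27π² - 33.9061 ≈ 232.573
Since 3π² ≈ 29.609 < 33.9061, λ₁ < 0.
The n=1 mode grows fastest (−λₙ is largest for n=1) → dominates.
Asymptotic: θ ~ c₁ sin(πx/1) e^{4.297t} (exponential growth at rate −λ₁ ≈ 4.297).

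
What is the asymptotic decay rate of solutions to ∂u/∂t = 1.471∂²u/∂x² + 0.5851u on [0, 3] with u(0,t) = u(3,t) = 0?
Eigenvalues: λₙ = 1.471n²π²/3² - 0.5851.
First three modes:
  n=1: λ₁ = 1.471π²/3² - 0.5851 ≈ 1.028
  n=2: λ₂ = 5.884π²/3² - 0.5851 ≈ 5.867
  n=3: λ₃ = 13.239π²/3² - 0.5851 ≈ 13.933
Since 1.471π²/3² ≈ 1.613 > 0.5851, all λₙ > 0.
The n=1 mode decays slowest → dominates as t → ∞.
Asymptotic: u ~ c₁ sin(πx/3) e^{-λ₁t} with decay rate λ₁ ≈ 1.028.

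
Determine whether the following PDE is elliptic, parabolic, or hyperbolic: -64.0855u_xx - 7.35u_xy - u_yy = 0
Coefficients: A = -64.0855, B = -7.35, C = -1. B² - 4AC = -202.3195, which is negative, so the equation is elliptic.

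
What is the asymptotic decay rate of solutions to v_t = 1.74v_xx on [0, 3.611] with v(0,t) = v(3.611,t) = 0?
Eigenvalues: λₙ = 1.74n²π²/3.611².
First three modes:
  n=1: λ₁ = 1.74π²/3.611² ≈ 1.317
  n=2: λ₂ = 6.96π²/3.611² ≈ 5.268 (4× faster decay)
  n=3: λ₃ = 15.66π²/3.611² ≈ 11.853 (9× faster decay)
As t → ∞, higher modes decay exponentially faster. The n=1 mode dominates: v ~ c₁ sin(πx/3.611) e^{-λ₁t}.
Decay rate: λ₁ = 1.74π²/3.611² ≈ 1.317.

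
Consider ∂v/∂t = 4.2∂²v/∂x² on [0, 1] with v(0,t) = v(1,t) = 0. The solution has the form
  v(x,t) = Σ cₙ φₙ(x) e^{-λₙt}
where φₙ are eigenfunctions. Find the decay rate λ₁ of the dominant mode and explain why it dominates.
Eigenvalues: λₙ = 4.2n²π².
First three modes:
  n=1: λ₁ = 4.2π² ≈ 41.452
  n=2: λ₂ = 16.8π² ≈ 165.809 (4× faster decay)
  n=3: λ₃ = 37.8π² ≈ 373.071 (9× faster decay)
As t → ∞, higher modes decay exponentially faster. The n=1 mode dominates: v ~ c₁ sin(πx) e^{-λ₁t}.
Decay rate: λ₁ = 4.2π² ≈ 41.452.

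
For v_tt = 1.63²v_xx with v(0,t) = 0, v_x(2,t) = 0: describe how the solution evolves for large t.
v oscillates (no decay). Energy is conserved; the solution oscillates indefinitely as standing waves.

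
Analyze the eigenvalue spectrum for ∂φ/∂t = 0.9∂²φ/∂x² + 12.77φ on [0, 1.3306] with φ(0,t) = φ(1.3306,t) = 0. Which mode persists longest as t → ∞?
Eigenvalues: λₙ = 0.9n²π²/1.3306² - 12.77.
First three modes:
  n=1: λ₁ = 0.9π²/1.3306² - 12.77 ≈ -7.753
  n=2: λ₂ = 3.6π²/1.3306² - 12.77 ≈ 7.298
  n=3: λ₃ = 8.1π²/1.3306² - 12.77 ≈ 32.383
Since 0.9π²/1.3306² ≈ 5.017 < 12.77, λ₁ < 0.
The n=1 mode grows fastest (−λₙ is largest for n=1) → dominates.
Asymptotic: φ ~ c₁ sin(πx/1.3306) e^{7.753t} (exponential growth at rate −λ₁ ≈ 7.753).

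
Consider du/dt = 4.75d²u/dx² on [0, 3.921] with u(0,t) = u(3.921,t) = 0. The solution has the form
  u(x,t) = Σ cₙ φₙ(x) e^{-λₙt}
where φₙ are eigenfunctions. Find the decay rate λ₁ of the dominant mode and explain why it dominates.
Eigenvalues: λₙ = 4.75n²π²/3.921².
First three modes:
  n=1: λ₁ = 4.75π²/3.921² ≈ 3.049
  n=2: λ₂ = 19π²/3.921² ≈ 12.197 (4× faster decay)
  n=3: λ₃ = 42.75π²/3.921² ≈ 27.444 (9× faster decay)
As t → ∞, higher modes decay exponentially faster. The n=1 mode dominates: u ~ c₁ sin(πx/3.921) e^{-λ₁t}.
Decay rate: λ₁ = 4.75π²/3.921² ≈ 3.049.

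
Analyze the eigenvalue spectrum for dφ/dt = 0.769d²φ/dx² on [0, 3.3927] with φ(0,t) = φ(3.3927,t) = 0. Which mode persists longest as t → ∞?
Eigenvalues: λₙ = 0.769n²π²/3.3927².
First three modes:
  n=1: λ₁ = 0.769π²/3.3927² ≈ 0.659
  n=2: λ₂ = 3.076π²/3.3927² ≈ 2.638 (4× faster decay)
  n=3: λ₃ = 6.921π²/3.3927² ≈ 5.934 (9× faster decay)
As t → ∞, higher modes decay exponentially faster. The n=1 mode dominates: φ ~ c₁ sin(πx/3.3927) e^{-λ₁t}.
Decay rate: λ₁ = 0.769π²/3.3927² ≈ 0.659.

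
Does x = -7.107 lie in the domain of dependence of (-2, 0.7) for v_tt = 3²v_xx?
No. The domain of dependence is [-4.1, 0.1], and -7.107 is outside this interval.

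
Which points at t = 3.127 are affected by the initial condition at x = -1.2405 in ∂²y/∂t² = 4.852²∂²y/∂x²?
Domain of influence: [-16.412704, 13.931704]. Data at x = -1.2405 spreads outward at speed 4.852.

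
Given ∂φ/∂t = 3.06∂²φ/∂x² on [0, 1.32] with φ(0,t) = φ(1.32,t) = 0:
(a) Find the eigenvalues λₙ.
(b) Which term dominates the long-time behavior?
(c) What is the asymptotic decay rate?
Eigenvalues: λₙ = 3.06n²π²/1.32².
First three modes:
  n=1: λ₁ = 3.06π²/1.32² ≈ 17.333
  n=2: λ₂ = 12.24π²/1.32² ≈ 69.332 (4× faster decay)
  n=3: λ₃ = 27.54π²/1.32² ≈ 155.997 (9× faster decay)
As t → ∞, higher modes decay exponentially faster. The n=1 mode dominates: φ ~ c₁ sin(πx/1.32) e^{-λ₁t}.
Decay rate: λ₁ = 3.06π²/1.32² ≈ 17.333.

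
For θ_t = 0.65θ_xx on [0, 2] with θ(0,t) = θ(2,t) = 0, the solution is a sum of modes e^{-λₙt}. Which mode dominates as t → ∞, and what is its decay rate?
Eigenvalues: λₙ = 0.65n²π²/2².
First three modes:
  n=1: λ₁ = 0.65π²/2² ≈ 1.604
  n=2: λ₂ = 2.6π²/2² ≈ 6.415 (4× faster decay)
  n=3: λ₃ = 5.85π²/2² ≈ 14.434 (9× faster decay)
As t → ∞, higher modes decay exponentially faster. The n=1 mode dominates: θ ~ c₁ sin(πx/2) e^{-λ₁t}.
Decay rate: λ₁ = 0.65π²/2² ≈ 1.604.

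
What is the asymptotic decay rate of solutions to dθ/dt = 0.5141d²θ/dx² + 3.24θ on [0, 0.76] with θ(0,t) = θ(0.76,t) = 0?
Eigenvalues: λₙ = 0.5141n²π²/0.76² - 3.24.
First three modes:
  n=1: λ₁ = 0.5141π²/0.76² - 3.24 ≈ 5.545
  n=2: λ₂ = 2.0564π²/0.76² - 3.24 ≈ 31.898
  n=3: λ₃ = 4.6269π²/0.76² - 3.24 ≈ 75.821
Since 0.5141π²/0.76² ≈ 8.785 > 3.24, all λₙ > 0.
The n=1 mode decays slowest → dominates as t → ∞.
Asymptotic: θ ~ c₁ sin(πx/0.76) e^{-λ₁t} with decay rate λ₁ ≈ 5.545.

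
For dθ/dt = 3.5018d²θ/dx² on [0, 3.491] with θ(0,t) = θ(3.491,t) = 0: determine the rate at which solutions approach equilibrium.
Eigenvalues: λₙ = 3.5018n²π²/3.491².
First three modes:
  n=1: λ₁ = 3.5018π²/3.491² ≈ 2.836
  n=2: λ₂ = 14.0072π²/3.491² ≈ 11.344 (4× faster decay)
  n=3: λ₃ = 31.5162π²/3.491² ≈ 25.523 (9× faster decay)
As t → ∞, higher modes decay exponentially faster. The n=1 mode dominates: θ ~ c₁ sin(πx/3.491) e^{-λ₁t}.
Decay rate: λ₁ = 3.5018π²/3.491² ≈ 2.836.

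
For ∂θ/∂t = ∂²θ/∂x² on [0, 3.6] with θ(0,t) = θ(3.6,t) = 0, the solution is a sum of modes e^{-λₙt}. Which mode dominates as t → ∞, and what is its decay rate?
Eigenvalues: λₙ = n²π²/3.6².
First three modes:
  n=1: λ₁ = π²/3.6² ≈ 0.762
  n=2: λ₂ = 4π²/3.6² ≈ 3.046 (4× faster decay)
  n=3: λ₃ = 9π²/3.6² ≈ 6.854 (9× faster decay)
As t → ∞, higher modes decay exponentially faster. The n=1 mode dominates: θ ~ c₁ sin(πx/3.6) e^{-λ₁t}.
Decay rate: λ₁ = π²/3.6² ≈ 0.762.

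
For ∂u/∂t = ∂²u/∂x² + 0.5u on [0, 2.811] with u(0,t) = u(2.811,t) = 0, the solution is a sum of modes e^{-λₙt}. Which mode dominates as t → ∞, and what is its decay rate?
Eigenvalues: λₙ = n²π²/2.811² - 0.5.
First three modes:
  n=1: λ₁ = π²/2.811² - 0.5 ≈ 0.749
  n=2: λ₂ = 4π²/2.811² - 0.5 ≈ 4.496
  n=3: λ₃ = 9π²/2.811² - 0.5 ≈ 10.741
Since π²/2.811² ≈ 1.249 > 0.5, all λₙ > 0.
The n=1 mode decays slowest → dominates as t → ∞.
Asymptotic: u ~ c₁ sin(πx/2.811) e^{-λ₁t} with decay rate λ₁ ≈ 0.749.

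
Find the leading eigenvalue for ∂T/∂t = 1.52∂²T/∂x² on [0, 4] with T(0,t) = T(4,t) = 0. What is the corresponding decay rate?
Eigenvalues: λₙ = 1.52n²π²/4².
First three modes:
  n=1: λ₁ = 1.52π²/4² ≈ 0.938
  n=2: λ₂ = 6.08π²/4² ≈ 3.75 (4× faster decay)
  n=3: λ₃ = 13.68π²/4² ≈ 8.439 (9× faster decay)
As t → ∞, higher modes decay exponentially faster. The n=1 mode dominates: T ~ c₁ sin(πx/4) e^{-λ₁t}.
Decay rate: λ₁ = 1.52π²/4² ≈ 0.938.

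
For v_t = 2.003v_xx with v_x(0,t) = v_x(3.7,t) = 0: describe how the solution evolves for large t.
v → constant (steady state). Heat is conserved (no flux at boundaries); solution approaches the spatial average.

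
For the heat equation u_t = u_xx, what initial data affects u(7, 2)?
The entire real line. The heat equation has infinite propagation speed: any initial disturbance instantly affects all points (though exponentially small far away).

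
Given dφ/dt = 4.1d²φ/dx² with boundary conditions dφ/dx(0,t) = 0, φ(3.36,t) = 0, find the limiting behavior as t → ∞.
φ → 0. Heat escapes through the Dirichlet boundary.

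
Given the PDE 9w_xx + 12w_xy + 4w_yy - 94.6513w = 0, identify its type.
The second-order coefficients are A = 9, B = 12, C = 4. Since B² - 4AC = 0 = 0, this is a parabolic PDE.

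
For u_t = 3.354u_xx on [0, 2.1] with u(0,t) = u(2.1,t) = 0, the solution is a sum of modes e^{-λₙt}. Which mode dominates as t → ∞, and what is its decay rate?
Eigenvalues: λₙ = 3.354n²π²/2.1².
First three modes:
  n=1: λ₁ = 3.354π²/2.1² ≈ 7.506
  n=2: λ₂ = 13.416π²/2.1² ≈ 30.025 (4× faster decay)
  n=3: λ₃ = 30.186π²/2.1² ≈ 67.556 (9× faster decay)
As t → ∞, higher modes decay exponentially faster. The n=1 mode dominates: u ~ c₁ sin(πx/2.1) e^{-λ₁t}.
Decay rate: λ₁ = 3.354π²/2.1² ≈ 7.506.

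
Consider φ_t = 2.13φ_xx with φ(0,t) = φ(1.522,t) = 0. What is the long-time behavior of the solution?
As t → ∞, φ → 0. Heat diffuses out through both boundaries.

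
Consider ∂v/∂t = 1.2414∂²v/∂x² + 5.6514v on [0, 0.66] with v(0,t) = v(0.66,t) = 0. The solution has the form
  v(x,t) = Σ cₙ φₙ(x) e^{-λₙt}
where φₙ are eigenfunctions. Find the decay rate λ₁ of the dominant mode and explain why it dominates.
Eigenvalues: λₙ = 1.2414n²π²/0.66² - 5.6514.
First three modes:
  n=1: λ₁ = 1.2414π²/0.66² - 5.6514 ≈ 22.476
  n=2: λ₂ = 4.9656π²/0.66² - 5.6514 ≈ 106.857
  n=3: λ₃ = 11.1726π²/0.66² - 5.6514 ≈ 247.492
Since 1.2414π²/0.66² ≈ 28.127 > 5.6514, all λₙ > 0.
The n=1 mode decays slowest → dominates as t → ∞.
Asymptotic: v ~ c₁ sin(πx/0.66) e^{-λ₁t} with decay rate λ₁ ≈ 22.476.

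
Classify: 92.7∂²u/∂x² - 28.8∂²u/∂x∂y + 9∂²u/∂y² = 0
Elliptic (discriminant = -2507.76).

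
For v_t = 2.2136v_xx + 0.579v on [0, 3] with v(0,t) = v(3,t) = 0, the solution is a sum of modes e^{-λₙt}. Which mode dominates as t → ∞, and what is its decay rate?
Eigenvalues: λₙ = 2.2136n²π²/3² - 0.579.
First three modes:
  n=1: λ₁ = 2.2136π²/3² - 0.579 ≈ 1.848
  n=2: λ₂ = 8.8544π²/3² - 0.579 ≈ 9.131
  n=3: λ₃ = 19.9224π²/3² - 0.579 ≈ 21.268
Since 2.2136π²/3² ≈ 2.427 > 0.579, all λₙ > 0.
The n=1 mode decays slowest → dominates as t → ∞.
Asymptotic: v ~ c₁ sin(πx/3) e^{-λ₁t} with decay rate λ₁ ≈ 1.848.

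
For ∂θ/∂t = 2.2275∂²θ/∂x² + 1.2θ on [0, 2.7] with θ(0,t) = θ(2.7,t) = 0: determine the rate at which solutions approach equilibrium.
Eigenvalues: λₙ = 2.2275n²π²/2.7² - 1.2.
First three modes:
  n=1: λ₁ = 2.2275π²/2.7² - 1.2 ≈ 1.816
  n=2: λ₂ = 8.91π²/2.7² - 1.2 ≈ 10.863
  n=3: λ₃ = 20.0475π²/2.7² - 1.2 ≈ 25.941
Since 2.2275π²/2.7² ≈ 3.016 > 1.2, all λₙ > 0.
The n=1 mode decays slowest → dominates as t → ∞.
Asymptotic: θ ~ c₁ sin(πx/2.7) e^{-λ₁t} with decay rate λ₁ ≈ 1.816.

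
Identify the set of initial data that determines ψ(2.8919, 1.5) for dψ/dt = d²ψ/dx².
The entire real line. The heat equation has infinite propagation speed: any initial disturbance instantly affects all points (though exponentially small far away).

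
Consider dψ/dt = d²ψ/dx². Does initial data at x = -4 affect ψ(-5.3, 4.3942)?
Yes, for any finite x. The heat equation has infinite propagation speed, so all initial data affects all points at any t > 0.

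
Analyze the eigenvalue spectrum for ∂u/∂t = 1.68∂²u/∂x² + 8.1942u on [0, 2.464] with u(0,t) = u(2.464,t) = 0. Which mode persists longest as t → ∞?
Eigenvalues: λₙ = 1.68n²π²/2.464² - 8.1942.
First three modes:
  n=1: λ₁ = 1.68π²/2.464² - 8.1942 ≈ -5.463
  n=2: λ₂ = 6.72π²/2.464² - 8.1942 ≈ 2.73
  n=3: λ₃ = 15.12π²/2.464² - 8.1942 ≈ 16.385
Since 1.68π²/2.464² ≈ 2.731 < 8.1942, λ₁ < 0.
The n=1 mode grows fastest (−λₙ is largest for n=1) → dominates.
Asymptotic: u ~ c₁ sin(πx/2.464) e^{5.463t} (exponential growth at rate −λ₁ ≈ 5.463).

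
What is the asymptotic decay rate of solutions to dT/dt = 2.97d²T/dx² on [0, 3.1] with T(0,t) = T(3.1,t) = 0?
Eigenvalues: λₙ = 2.97n²π²/3.1².
First three modes:
  n=1: λ₁ = 2.97π²/3.1² ≈ 3.05
  n=2: λ₂ = 11.88π²/3.1² ≈ 12.201 (4× faster decay)
  n=3: λ₃ = 26.73π²/3.1² ≈ 27.452 (9× faster decay)
As t → ∞, higher modes decay exponentially faster. The n=1 mode dominates: T ~ c₁ sin(πx/3.1) e^{-λ₁t}.
Decay rate: λ₁ = 2.97π²/3.1² ≈ 3.05.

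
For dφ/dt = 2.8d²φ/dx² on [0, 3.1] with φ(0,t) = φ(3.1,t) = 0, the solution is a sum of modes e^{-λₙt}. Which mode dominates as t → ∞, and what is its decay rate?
Eigenvalues: λₙ = 2.8n²π²/3.1².
First three modes:
  n=1: λ₁ = 2.8π²/3.1² ≈ 2.876
  n=2: λ₂ = 11.2π²/3.1² ≈ 11.503 (4× faster decay)
  n=3: λ₃ = 25.2π²/3.1² ≈ 25.881 (9× faster decay)
As t → ∞, higher modes decay exponentially faster. The n=1 mode dominates: φ ~ c₁ sin(πx/3.1) e^{-λ₁t}.
Decay rate: λ₁ = 2.8π²/3.1² ≈ 2.876.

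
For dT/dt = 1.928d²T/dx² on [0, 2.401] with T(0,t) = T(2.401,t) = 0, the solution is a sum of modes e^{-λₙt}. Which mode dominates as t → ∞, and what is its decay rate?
Eigenvalues: λₙ = 1.928n²π²/2.401².
First three modes:
  n=1: λ₁ = 1.928π²/2.401² ≈ 3.301
  n=2: λ₂ = 7.712π²/2.401² ≈ 13.203 (4× faster decay)
  n=3: λ₃ = 17.352π²/2.401² ≈ 29.707 (9× faster decay)
As t → ∞, higher modes decay exponentially faster. The n=1 mode dominates: T ~ c₁ sin(πx/2.401) e^{-λ₁t}.
Decay rate: λ₁ = 1.928π²/2.401² ≈ 3.301.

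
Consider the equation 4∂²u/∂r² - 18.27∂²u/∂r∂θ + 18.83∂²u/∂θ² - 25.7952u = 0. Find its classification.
Hyperbolic. (A = 4, B = -18.27, C = 18.83 gives B² - 4AC = 32.5129.)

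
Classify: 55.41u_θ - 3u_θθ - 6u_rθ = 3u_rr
Rewriting in standard form: -3u_rr - 6u_rθ - 3u_θθ + 55.41u_θ = 0. Parabolic (discriminant = 0).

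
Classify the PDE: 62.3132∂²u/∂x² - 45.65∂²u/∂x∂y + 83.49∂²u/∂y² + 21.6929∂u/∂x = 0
A = 62.3132, B = -45.65, C = 83.49. Discriminant B² - 4AC = -18726.193772. Since -18726.193772 < 0, elliptic.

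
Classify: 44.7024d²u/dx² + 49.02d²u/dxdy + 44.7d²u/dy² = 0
Elliptic (discriminant = -5589.82872).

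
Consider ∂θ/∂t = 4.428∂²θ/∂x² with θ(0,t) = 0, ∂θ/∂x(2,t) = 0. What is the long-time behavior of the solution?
As t → ∞, θ → 0. Heat escapes through the Dirichlet boundary.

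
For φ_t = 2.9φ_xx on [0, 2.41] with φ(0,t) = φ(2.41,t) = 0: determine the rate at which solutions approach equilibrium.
Eigenvalues: λₙ = 2.9n²π²/2.41².
First three modes:
  n=1: λ₁ = 2.9π²/2.41² ≈ 4.928
  n=2: λ₂ = 11.6π²/2.41² ≈ 19.712 (4× faster decay)
  n=3: λ₃ = 26.1π²/2.41² ≈ 44.351 (9× faster decay)
As t → ∞, higher modes decay exponentially faster. The n=1 mode dominates: φ ~ c₁ sin(πx/2.41) e^{-λ₁t}.
Decay rate: λ₁ = 2.9π²/2.41² ≈ 4.928.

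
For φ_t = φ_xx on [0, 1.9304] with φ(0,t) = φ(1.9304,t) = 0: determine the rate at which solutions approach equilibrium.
Eigenvalues: λₙ = n²π²/1.9304².
First three modes:
  n=1: λ₁ = π²/1.9304² ≈ 2.649
  n=2: λ₂ = 4π²/1.9304² ≈ 10.594 (4× faster decay)
  n=3: λ₃ = 9π²/1.9304² ≈ 23.837 (9× faster decay)
As t → ∞, higher modes decay exponentially faster. The n=1 mode dominates: φ ~ c₁ sin(πx/1.9304) e^{-λ₁t}.
Decay rate: λ₁ = π²/1.9304² ≈ 2.649.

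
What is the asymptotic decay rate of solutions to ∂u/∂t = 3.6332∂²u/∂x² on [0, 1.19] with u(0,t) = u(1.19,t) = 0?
Eigenvalues: λₙ = 3.6332n²π²/1.19².
First three modes:
  n=1: λ₁ = 3.6332π²/1.19² ≈ 25.322
  n=2: λ₂ = 14.5328π²/1.19² ≈ 101.287 (4× faster decay)
  n=3: λ₃ = 32.6988π²/1.19² ≈ 227.896 (9× faster decay)
As t → ∞, higher modes decay exponentially faster. The n=1 mode dominates: u ~ c₁ sin(πx/1.19) e^{-λ₁t}.
Decay rate: λ₁ = 3.6332π²/1.19² ≈ 25.322.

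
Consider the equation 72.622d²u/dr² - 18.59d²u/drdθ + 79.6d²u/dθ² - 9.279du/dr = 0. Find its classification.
Elliptic. (A = 72.622, B = -18.59, C = 79.6 gives B² - 4AC = -22777.2567.)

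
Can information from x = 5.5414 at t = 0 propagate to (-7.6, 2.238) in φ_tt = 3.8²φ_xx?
No. The domain of dependence is [-16.1044, 0.9044], and 5.5414 is outside this interval.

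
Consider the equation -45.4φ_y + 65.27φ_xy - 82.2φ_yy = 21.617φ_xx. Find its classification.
Rewriting in standard form: -21.617φ_xx + 65.27φ_xy - 82.2φ_yy - 45.4φ_y = 0. Elliptic. (A = -21.617, B = 65.27, C = -82.2 gives B² - 4AC = -2847.4967.)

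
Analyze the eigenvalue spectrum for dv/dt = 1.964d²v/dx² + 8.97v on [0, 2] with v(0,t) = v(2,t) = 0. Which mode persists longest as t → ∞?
Eigenvalues: λₙ = 1.964n²π²/2² - 8.97.
First three modes:
  n=1: λ₁ = 1.964π²/2² - 8.97 ≈ -4.124
  n=2: λ₂ = 7.856π²/2² - 8.97 ≈ 10.414
  n=3: λ₃ = 17.676π²/2² - 8.97 ≈ 34.644
Since 1.964π²/2² ≈ 4.846 < 8.97, λ₁ < 0.
The n=1 mode grows fastest (−λₙ is largest for n=1) → dominates.
Asymptotic: v ~ c₁ sin(πx/2) e^{4.124t} (exponential growth at rate −λ₁ ≈ 4.124).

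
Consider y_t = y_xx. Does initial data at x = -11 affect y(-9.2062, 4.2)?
Yes, for any finite x. The heat equation has infinite propagation speed, so all initial data affects all points at any t > 0.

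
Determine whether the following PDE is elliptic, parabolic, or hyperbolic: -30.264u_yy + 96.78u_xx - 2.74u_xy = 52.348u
Rewriting in standard form: 96.78u_xx - 2.74u_xy - 30.264u_yy - 52.348u = 0. Coefficients: A = 96.78, B = -2.74, C = -30.264. B² - 4AC = 11723.30728, which is positive, so the equation is hyperbolic.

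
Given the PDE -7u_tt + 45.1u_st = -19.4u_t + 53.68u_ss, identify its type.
Rewriting in standard form: -53.68u_ss + 45.1u_st - 7u_tt + 19.4u_t = 0. The second-order coefficients are A = -53.68, B = 45.1, C = -7. Since B² - 4AC = 530.97 > 0, this is a hyperbolic PDE.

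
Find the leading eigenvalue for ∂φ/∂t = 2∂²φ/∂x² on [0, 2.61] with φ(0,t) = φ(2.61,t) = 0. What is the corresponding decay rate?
Eigenvalues: λₙ = 2n²π²/2.61².
First three modes:
  n=1: λ₁ = 2π²/2.61² ≈ 2.898
  n=2: λ₂ = 8π²/2.61² ≈ 11.591 (4× faster decay)
  n=3: λ₃ = 18π²/2.61² ≈ 26.079 (9× faster decay)
As t → ∞, higher modes decay exponentially faster. The n=1 mode dominates: φ ~ c₁ sin(πx/2.61) e^{-λ₁t}.
Decay rate: λ₁ = 2π²/2.61² ≈ 2.898.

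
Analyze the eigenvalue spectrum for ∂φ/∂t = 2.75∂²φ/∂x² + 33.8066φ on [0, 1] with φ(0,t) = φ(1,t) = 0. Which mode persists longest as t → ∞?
Eigenvalues: λₙ = 2.75n²π²/1² - 33.8066.
First three modes:
  n=1: λ₁ = 2.75π² - 33.8066 ≈ -6.665
  n=2: λ₂ = 11π² - 33.8066 ≈ 74.759
  n=3: λ₃ = 24.75π² - 33.8066 ≈ 210.466
Since 2.75π² ≈ 27.141 < 33.8066, λ₁ < 0.
The n=1 mode grows fastest (−λₙ is largest for n=1) → dominates.
Asymptotic: φ ~ c₁ sin(πx/1) e^{6.665t} (exponential growth at rate −λ₁ ≈ 6.665).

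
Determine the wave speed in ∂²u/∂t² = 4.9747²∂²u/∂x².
Speed = 4.9747. Information travels along characteristics x = x₀ ± 4.9747t.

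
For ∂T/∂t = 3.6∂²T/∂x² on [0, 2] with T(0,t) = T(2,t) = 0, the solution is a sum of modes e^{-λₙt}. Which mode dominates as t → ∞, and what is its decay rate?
Eigenvalues: λₙ = 3.6n²π²/2².
First three modes:
  n=1: λ₁ = 3.6π²/2² ≈ 8.883
  n=2: λ₂ = 14.4π²/2² ≈ 35.531 (4× faster decay)
  n=3: λ₃ = 32.4π²/2² ≈ 79.944 (9× faster decay)
As t → ∞, higher modes decay exponentially faster. The n=1 mode dominates: T ~ c₁ sin(πx/2) e^{-λ₁t}.
Decay rate: λ₁ = 3.6π²/2² ≈ 8.883.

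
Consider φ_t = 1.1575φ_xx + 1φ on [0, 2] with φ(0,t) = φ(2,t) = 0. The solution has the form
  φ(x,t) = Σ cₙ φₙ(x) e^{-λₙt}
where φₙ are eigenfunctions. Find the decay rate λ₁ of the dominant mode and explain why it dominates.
Eigenvalues: λₙ = 1.1575n²π²/2² - 1.
First three modes:
  n=1: λ₁ = 1.1575π²/2² - 1 ≈ 1.856
  n=2: λ₂ = 4.63π²/2² - 1 ≈ 10.424
  n=3: λ₃ = 10.4175π²/2² - 1 ≈ 24.704
Since 1.1575π²/2² ≈ 2.856 > 1, all λₙ > 0.
The n=1 mode decays slowest → dominates as t → ∞.
Asymptotic: φ ~ c₁ sin(πx/2) e^{-λ₁t} with decay rate λ₁ ≈ 1.856.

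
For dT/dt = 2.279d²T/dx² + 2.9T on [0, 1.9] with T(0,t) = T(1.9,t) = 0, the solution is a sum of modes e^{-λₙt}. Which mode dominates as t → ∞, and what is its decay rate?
Eigenvalues: λₙ = 2.279n²π²/1.9² - 2.9.
First three modes:
  n=1: λ₁ = 2.279π²/1.9² - 2.9 ≈ 3.331
  n=2: λ₂ = 9.116π²/1.9² - 2.9 ≈ 22.023
  n=3: λ₃ = 20.511π²/1.9² - 2.9 ≈ 53.176
Since 2.279π²/1.9² ≈ 6.231 > 2.9, all λₙ > 0.
The n=1 mode decays slowest → dominates as t → ∞.
Asymptotic: T ~ c₁ sin(πx/1.9) e^{-λ₁t} with decay rate λ₁ ≈ 3.331.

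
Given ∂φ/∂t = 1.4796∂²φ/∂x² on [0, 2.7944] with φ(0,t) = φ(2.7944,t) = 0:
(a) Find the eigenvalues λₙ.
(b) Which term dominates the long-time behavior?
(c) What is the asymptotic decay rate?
Eigenvalues: λₙ = 1.4796n²π²/2.7944².
First three modes:
  n=1: λ₁ = 1.4796π²/2.7944² ≈ 1.87
  n=2: λ₂ = 5.9184π²/2.7944² ≈ 7.48 (4× faster decay)
  n=3: λ₃ = 13.3164π²/2.7944² ≈ 16.831 (9× faster decay)
As t → ∞, higher modes decay exponentially faster. The n=1 mode dominates: φ ~ c₁ sin(πx/2.7944) e^{-λ₁t}.
Decay rate: λ₁ = 1.4796π²/2.7944² ≈ 1.87.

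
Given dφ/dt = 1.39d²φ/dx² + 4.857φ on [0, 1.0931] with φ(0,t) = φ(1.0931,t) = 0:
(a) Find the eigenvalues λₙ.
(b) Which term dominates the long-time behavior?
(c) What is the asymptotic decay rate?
Eigenvalues: λₙ = 1.39n²π²/1.0931² - 4.857.
First three modes:
  n=1: λ₁ = 1.39π²/1.0931² - 4.857 ≈ 6.624
  n=2: λ₂ = 5.56π²/1.0931² - 4.857 ≈ 41.069
  n=3: λ₃ = 12.51π²/1.0931² - 4.857 ≈ 98.476
Since 1.39π²/1.0931² ≈ 11.481 > 4.857, all λₙ > 0.
The n=1 mode decays slowest → dominates as t → ∞.
Asymptotic: φ ~ c₁ sin(πx/1.0931) e^{-λ₁t} with decay rate λ₁ ≈ 6.624.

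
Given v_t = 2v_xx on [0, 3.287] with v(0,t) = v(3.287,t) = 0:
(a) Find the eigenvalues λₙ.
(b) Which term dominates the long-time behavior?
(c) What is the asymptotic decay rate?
Eigenvalues: λₙ = 2n²π²/3.287².
First three modes:
  n=1: λ₁ = 2π²/3.287² ≈ 1.827
  n=2: λ₂ = 8π²/3.287² ≈ 7.308 (4× faster decay)
  n=3: λ₃ = 18π²/3.287² ≈ 16.443 (9× faster decay)
As t → ∞, higher modes decay exponentially faster. The n=1 mode dominates: v ~ c₁ sin(πx/3.287) e^{-λ₁t}.
Decay rate: λ₁ = 2π²/3.287² ≈ 1.827.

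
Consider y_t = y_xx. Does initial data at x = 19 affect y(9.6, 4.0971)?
Yes, for any finite x. The heat equation has infinite propagation speed, so all initial data affects all points at any t > 0.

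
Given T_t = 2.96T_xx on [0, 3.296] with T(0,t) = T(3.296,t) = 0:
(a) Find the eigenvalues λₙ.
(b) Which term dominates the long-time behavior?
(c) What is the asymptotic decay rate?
Eigenvalues: λₙ = 2.96n²π²/3.296².
First three modes:
  n=1: λ₁ = 2.96π²/3.296² ≈ 2.689
  n=2: λ₂ = 11.84π²/3.296² ≈ 10.757 (4× faster decay)
  n=3: λ₃ = 26.64π²/3.296² ≈ 24.202 (9× faster decay)
As t → ∞, higher modes decay exponentially faster. The n=1 mode dominates: T ~ c₁ sin(πx/3.296) e^{-λ₁t}.
Decay rate: λ₁ = 2.96π²/3.296² ≈ 2.689.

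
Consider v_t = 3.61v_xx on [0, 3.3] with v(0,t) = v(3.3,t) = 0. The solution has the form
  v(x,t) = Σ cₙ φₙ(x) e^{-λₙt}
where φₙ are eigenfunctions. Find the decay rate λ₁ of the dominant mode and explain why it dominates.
Eigenvalues: λₙ = 3.61n²π²/3.3².
First three modes:
  n=1: λ₁ = 3.61π²/3.3² ≈ 3.272
  n=2: λ₂ = 14.44π²/3.3² ≈ 13.087 (4× faster decay)
  n=3: λ₃ = 32.49π²/3.3² ≈ 29.446 (9× faster decay)
As t → ∞, higher modes decay exponentially faster. The n=1 mode dominates: v ~ c₁ sin(πx/3.3) e^{-λ₁t}.
Decay rate: λ₁ = 3.61π²/3.3² ≈ 3.272.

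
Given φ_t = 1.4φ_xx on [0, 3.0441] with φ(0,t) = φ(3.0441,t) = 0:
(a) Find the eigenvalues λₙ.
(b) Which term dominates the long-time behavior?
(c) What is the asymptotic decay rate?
Eigenvalues: λₙ = 1.4n²π²/3.0441².
First three modes:
  n=1: λ₁ = 1.4π²/3.0441² ≈ 1.491
  n=2: λ₂ = 5.6π²/3.0441² ≈ 5.964 (4× faster decay)
  n=3: λ₃ = 12.6π²/3.0441² ≈ 13.42 (9× faster decay)
As t → ∞, higher modes decay exponentially faster. The n=1 mode dominates: φ ~ c₁ sin(πx/3.0441) e^{-λ₁t}.
Decay rate: λ₁ = 1.4π²/3.0441² ≈ 1.491.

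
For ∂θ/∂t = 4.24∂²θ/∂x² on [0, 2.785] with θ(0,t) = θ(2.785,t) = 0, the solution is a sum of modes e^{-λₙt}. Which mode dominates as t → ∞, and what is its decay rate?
Eigenvalues: λₙ = 4.24n²π²/2.785².
First three modes:
  n=1: λ₁ = 4.24π²/2.785² ≈ 5.395
  n=2: λ₂ = 16.96π²/2.785² ≈ 21.581 (4× faster decay)
  n=3: λ₃ = 38.16π²/2.785² ≈ 48.558 (9× faster decay)
As t → ∞, higher modes decay exponentially faster. The n=1 mode dominates: θ ~ c₁ sin(πx/2.785) e^{-λ₁t}.
Decay rate: λ₁ = 4.24π²/2.785² ≈ 5.395.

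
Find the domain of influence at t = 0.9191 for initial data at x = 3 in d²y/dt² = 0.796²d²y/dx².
Domain of influence: [2.2683964, 3.7316036]. Data at x = 3 spreads outward at speed 0.796.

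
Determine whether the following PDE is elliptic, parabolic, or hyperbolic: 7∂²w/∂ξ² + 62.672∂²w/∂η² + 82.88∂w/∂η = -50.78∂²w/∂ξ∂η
Rewriting in standard form: 7∂²w/∂ξ² + 50.78∂²w/∂ξ∂η + 62.672∂²w/∂η² + 82.88∂w/∂η = 0. Coefficients: A = 7, B = 50.78, C = 62.672. B² - 4AC = 823.7924, which is positive, so the equation is hyperbolic.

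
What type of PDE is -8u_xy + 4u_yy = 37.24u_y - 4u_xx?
Rewriting in standard form: 4u_xx - 8u_xy + 4u_yy - 37.24u_y = 0. With A = 4, B = -8, C = 4, the discriminant is 0. This is a parabolic PDE.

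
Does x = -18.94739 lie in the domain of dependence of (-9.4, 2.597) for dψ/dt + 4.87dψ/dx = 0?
No. Only data at x = -22.04739 affects (-9.4, 2.597). Advection has one-way propagation along characteristics.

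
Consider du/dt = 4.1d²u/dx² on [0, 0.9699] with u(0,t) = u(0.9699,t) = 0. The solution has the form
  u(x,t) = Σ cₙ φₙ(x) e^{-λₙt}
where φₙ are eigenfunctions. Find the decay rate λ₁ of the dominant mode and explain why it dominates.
Eigenvalues: λₙ = 4.1n²π²/0.9699².
First three modes:
  n=1: λ₁ = 4.1π²/0.9699² ≈ 43.016
  n=2: λ₂ = 16.4π²/0.9699² ≈ 172.064 (4× faster decay)
  n=3: λ₃ = 36.9π²/0.9699² ≈ 387.144 (9× faster decay)
As t → ∞, higher modes decay exponentially faster. The n=1 mode dominates: u ~ c₁ sin(πx/0.9699) e^{-λ₁t}.
Decay rate: λ₁ = 4.1π²/0.9699² ≈ 43.016.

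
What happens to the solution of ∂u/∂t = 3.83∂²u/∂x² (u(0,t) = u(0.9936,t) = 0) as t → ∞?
u → 0. Heat diffuses out through both boundaries.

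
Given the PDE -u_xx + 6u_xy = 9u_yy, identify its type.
Rewriting in standard form: -u_xx + 6u_xy - 9u_yy = 0. The second-order coefficients are A = -1, B = 6, C = -9. Since B² - 4AC = 0 = 0, this is a parabolic PDE.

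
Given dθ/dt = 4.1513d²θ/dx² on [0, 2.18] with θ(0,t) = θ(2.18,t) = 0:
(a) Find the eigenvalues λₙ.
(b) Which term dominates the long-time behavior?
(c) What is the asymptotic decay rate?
Eigenvalues: λₙ = 4.1513n²π²/2.18².
First three modes:
  n=1: λ₁ = 4.1513π²/2.18² ≈ 8.621
  n=2: λ₂ = 16.6052π²/2.18² ≈ 34.485 (4× faster decay)
  n=3: λ₃ = 37.3617π²/2.18² ≈ 77.591 (9× faster decay)
As t → ∞, higher modes decay exponentially faster. The n=1 mode dominates: θ ~ c₁ sin(πx/2.18) e^{-λ₁t}.
Decay rate: λ₁ = 4.1513π²/2.18² ≈ 8.621.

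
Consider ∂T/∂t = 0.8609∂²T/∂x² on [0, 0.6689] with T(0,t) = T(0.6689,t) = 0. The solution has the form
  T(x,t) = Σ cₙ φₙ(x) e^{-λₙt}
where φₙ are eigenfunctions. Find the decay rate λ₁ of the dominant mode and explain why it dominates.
Eigenvalues: λₙ = 0.8609n²π²/0.6689².
First three modes:
  n=1: λ₁ = 0.8609π²/0.6689² ≈ 18.99
  n=2: λ₂ = 3.4436π²/0.6689² ≈ 75.961 (4× faster decay)
  n=3: λ₃ = 7.7481π²/0.6689² ≈ 170.912 (9× faster decay)
As t → ∞, higher modes decay exponentially faster. The n=1 mode dominates: T ~ c₁ sin(πx/0.6689) e^{-λ₁t}.
Decay rate: λ₁ = 0.8609π²/0.6689² ≈ 18.99.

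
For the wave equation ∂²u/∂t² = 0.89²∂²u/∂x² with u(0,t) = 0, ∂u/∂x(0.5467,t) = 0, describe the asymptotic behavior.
u oscillates (no decay). Energy is conserved; the solution oscillates indefinitely as standing waves.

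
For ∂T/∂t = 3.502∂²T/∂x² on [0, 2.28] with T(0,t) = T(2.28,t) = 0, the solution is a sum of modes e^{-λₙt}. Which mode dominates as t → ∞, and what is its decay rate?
Eigenvalues: λₙ = 3.502n²π²/2.28².
First three modes:
  n=1: λ₁ = 3.502π²/2.28² ≈ 6.649
  n=2: λ₂ = 14.008π²/2.28² ≈ 26.595 (4× faster decay)
  n=3: λ₃ = 31.518π²/2.28² ≈ 59.84 (9× faster decay)
As t → ∞, higher modes decay exponentially faster. The n=1 mode dominates: T ~ c₁ sin(πx/2.28) e^{-λ₁t}.
Decay rate: λ₁ = 3.502π²/2.28² ≈ 6.649.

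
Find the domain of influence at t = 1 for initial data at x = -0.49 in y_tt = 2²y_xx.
Domain of influence: [-2.49, 1.51]. Data at x = -0.49 spreads outward at speed 2.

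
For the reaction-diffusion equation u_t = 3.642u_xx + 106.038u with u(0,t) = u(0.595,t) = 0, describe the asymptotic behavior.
u grows unboundedly. Reaction dominates diffusion (r=106.038 > κπ²/L²≈101.53); solution grows exponentially.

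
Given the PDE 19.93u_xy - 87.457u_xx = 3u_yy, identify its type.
Rewriting in standard form: -87.457u_xx + 19.93u_xy - 3u_yy = 0. The second-order coefficients are A = -87.457, B = 19.93, C = -3. Since B² - 4AC = -652.2791 < 0, this is an elliptic PDE.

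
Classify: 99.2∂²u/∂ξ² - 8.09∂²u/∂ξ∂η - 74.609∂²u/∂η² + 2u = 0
Hyperbolic (discriminant = 29670.2993).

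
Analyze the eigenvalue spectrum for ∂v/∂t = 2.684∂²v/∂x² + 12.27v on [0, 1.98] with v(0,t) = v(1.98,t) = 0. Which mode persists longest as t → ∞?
Eigenvalues: λₙ = 2.684n²π²/1.98² - 12.27.
First three modes:
  n=1: λ₁ = 2.684π²/1.98² - 12.27 ≈ -5.513
  n=2: λ₂ = 10.736π²/1.98² - 12.27 ≈ 14.758
  n=3: λ₃ = 24.156π²/1.98² - 12.27 ≈ 48.543
Since 2.684π²/1.98² ≈ 6.757 < 12.27, λ₁ < 0.
The n=1 mode grows fastest (−λₙ is largest for n=1) → dominates.
Asymptotic: v ~ c₁ sin(πx/1.98) e^{5.513t} (exponential growth at rate −λ₁ ≈ 5.513).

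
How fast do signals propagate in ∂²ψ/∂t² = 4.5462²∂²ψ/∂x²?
Speed = 4.5462. Information travels along characteristics x = x₀ ± 4.5462t.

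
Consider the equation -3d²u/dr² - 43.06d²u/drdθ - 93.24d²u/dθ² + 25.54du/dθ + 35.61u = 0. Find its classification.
Hyperbolic. (A = -3, B = -43.06, C = -93.24 gives B² - 4AC = 735.2836.)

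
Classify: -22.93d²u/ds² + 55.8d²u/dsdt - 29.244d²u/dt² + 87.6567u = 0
Hyperbolic (discriminant = 431.38032).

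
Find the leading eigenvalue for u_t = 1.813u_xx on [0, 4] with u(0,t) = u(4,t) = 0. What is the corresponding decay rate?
Eigenvalues: λₙ = 1.813n²π²/4².
First three modes:
  n=1: λ₁ = 1.813π²/4² ≈ 1.118
  n=2: λ₂ = 7.252π²/4² ≈ 4.473 (4× faster decay)
  n=3: λ₃ = 16.317π²/4² ≈ 10.065 (9× faster decay)
As t → ∞, higher modes decay exponentially faster. The n=1 mode dominates: u ~ c₁ sin(πx/4) e^{-λ₁t}.
Decay rate: λ₁ = 1.813π²/4² ≈ 1.118.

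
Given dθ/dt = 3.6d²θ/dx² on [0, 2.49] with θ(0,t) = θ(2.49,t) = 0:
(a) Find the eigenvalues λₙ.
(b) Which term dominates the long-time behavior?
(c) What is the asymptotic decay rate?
Eigenvalues: λₙ = 3.6n²π²/2.49².
First three modes:
  n=1: λ₁ = 3.6π²/2.49² ≈ 5.731
  n=2: λ₂ = 14.4π²/2.49² ≈ 22.923 (4× faster decay)
  n=3: λ₃ = 32.4π²/2.49² ≈ 51.576 (9× faster decay)
As t → ∞, higher modes decay exponentially faster. The n=1 mode dominates: θ ~ c₁ sin(πx/2.49) e^{-λ₁t}.
Decay rate: λ₁ = 3.6π²/2.49² ≈ 5.731.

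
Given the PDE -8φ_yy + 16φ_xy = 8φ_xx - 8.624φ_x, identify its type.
Rewriting in standard form: -8φ_xx + 16φ_xy - 8φ_yy + 8.624φ_x = 0. The second-order coefficients are A = -8, B = 16, C = -8. Since B² - 4AC = 0 = 0, this is a parabolic PDE.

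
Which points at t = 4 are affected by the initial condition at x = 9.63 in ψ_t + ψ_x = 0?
At x = 13.63. The characteristic carries data from (9.63, 0) to (13.63, 4).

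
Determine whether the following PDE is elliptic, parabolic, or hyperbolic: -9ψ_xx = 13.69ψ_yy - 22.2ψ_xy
Rewriting in standard form: -9ψ_xx + 22.2ψ_xy - 13.69ψ_yy = 0. Coefficients: A = -9, B = 22.2, C = -13.69. B² - 4AC = 0, which is zero, so the equation is parabolic.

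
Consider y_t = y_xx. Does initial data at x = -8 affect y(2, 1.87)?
Yes, for any finite x. The heat equation has infinite propagation speed, so all initial data affects all points at any t > 0.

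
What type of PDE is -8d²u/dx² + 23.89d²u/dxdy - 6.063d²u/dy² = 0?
With A = -8, B = 23.89, C = -6.063, the discriminant is 376.7161. This is a hyperbolic PDE.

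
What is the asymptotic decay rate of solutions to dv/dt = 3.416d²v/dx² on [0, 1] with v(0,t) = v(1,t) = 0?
Eigenvalues: λₙ = 3.416n²π².
First three modes:
  n=1: λ₁ = 3.416π² ≈ 33.715
  n=2: λ₂ = 13.664π² ≈ 134.858 (4× faster decay)
  n=3: λ₃ = 30.744π² ≈ 303.431 (9× faster decay)
As t → ∞, higher modes decay exponentially faster. The n=1 mode dominates: v ~ c₁ sin(πx) e^{-λ₁t}.
Decay rate: λ₁ = 3.416π² ≈ 33.715.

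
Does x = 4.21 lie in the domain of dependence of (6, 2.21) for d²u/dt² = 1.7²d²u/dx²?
Yes. The domain of dependence is [2.243, 9.757], and 4.21 ∈ [2.243, 9.757].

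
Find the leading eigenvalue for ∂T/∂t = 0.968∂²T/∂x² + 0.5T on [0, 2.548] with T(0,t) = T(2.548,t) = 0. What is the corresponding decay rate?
Eigenvalues: λₙ = 0.968n²π²/2.548² - 0.5.
First three modes:
  n=1: λ₁ = 0.968π²/2.548² - 0.5 ≈ 0.972
  n=2: λ₂ = 3.872π²/2.548² - 0.5 ≈ 5.386
  n=3: λ₃ = 8.712π²/2.548² - 0.5 ≈ 12.744
Since 0.968π²/2.548² ≈ 1.472 > 0.5, all λₙ > 0.
The n=1 mode decays slowest → dominates as t → ∞.
Asymptotic: T ~ c₁ sin(πx/2.548) e^{-λ₁t} with decay rate λ₁ ≈ 0.972.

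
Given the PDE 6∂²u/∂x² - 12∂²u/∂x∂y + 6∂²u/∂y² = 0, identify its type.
The second-order coefficients are A = 6, B = -12, C = 6. Since B² - 4AC = 0 = 0, this is a parabolic PDE.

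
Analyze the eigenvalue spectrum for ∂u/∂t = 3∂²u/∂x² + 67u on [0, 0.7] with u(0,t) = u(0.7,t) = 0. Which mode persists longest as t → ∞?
Eigenvalues: λₙ = 3n²π²/0.7² - 67.
First three modes:
  n=1: λ₁ = 3π²/0.7² - 67 ≈ -6.574
  n=2: λ₂ = 12π²/0.7² - 67 ≈ 174.705
  n=3: λ₃ = 27π²/0.7² - 67 ≈ 476.835
Since 3π²/0.7² ≈ 60.426 < 67, λ₁ < 0.
The n=1 mode grows fastest (−λₙ is largest for n=1) → dominates.
Asymptotic: u ~ c₁ sin(πx/0.7) e^{6.574t} (exponential growth at rate −λ₁ ≈ 6.574).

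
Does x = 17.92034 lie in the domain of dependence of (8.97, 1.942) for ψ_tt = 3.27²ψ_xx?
No. The domain of dependence is [2.61966, 15.32034], and 17.92034 is outside this interval.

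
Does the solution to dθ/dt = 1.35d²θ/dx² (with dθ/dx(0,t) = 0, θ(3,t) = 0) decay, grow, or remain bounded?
θ → 0. Heat escapes through the Dirichlet boundary.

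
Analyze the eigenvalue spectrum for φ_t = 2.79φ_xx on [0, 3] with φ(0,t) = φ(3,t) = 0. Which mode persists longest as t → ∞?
Eigenvalues: λₙ = 2.79n²π²/3².
First three modes:
  n=1: λ₁ = 2.79π²/3² ≈ 3.06
  n=2: λ₂ = 11.16π²/3² ≈ 12.238 (4× faster decay)
  n=3: λ₃ = 25.11π²/3² ≈ 27.536 (9× faster decay)
As t → ∞, higher modes decay exponentially faster. The n=1 mode dominates: φ ~ c₁ sin(πx/3) e^{-λ₁t}.
Decay rate: λ₁ = 2.79π²/3² ≈ 3.06.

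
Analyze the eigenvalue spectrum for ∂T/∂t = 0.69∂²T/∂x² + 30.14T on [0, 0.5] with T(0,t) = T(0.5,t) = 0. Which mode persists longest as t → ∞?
Eigenvalues: λₙ = 0.69n²π²/0.5² - 30.14.
First three modes:
  n=1: λ₁ = 0.69π²/0.5² - 30.14 ≈ -2.9
  n=2: λ₂ = 2.76π²/0.5² - 30.14 ≈ 78.82
  n=3: λ₃ = 6.21π²/0.5² - 30.14 ≈ 215.021
Since 0.69π²/0.5² ≈ 27.24 < 30.14, λ₁ < 0.
The n=1 mode grows fastest (−λₙ is largest for n=1) → dominates.
Asymptotic: T ~ c₁ sin(πx/0.5) e^{2.9t} (exponential growth at rate −λ₁ ≈ 2.9).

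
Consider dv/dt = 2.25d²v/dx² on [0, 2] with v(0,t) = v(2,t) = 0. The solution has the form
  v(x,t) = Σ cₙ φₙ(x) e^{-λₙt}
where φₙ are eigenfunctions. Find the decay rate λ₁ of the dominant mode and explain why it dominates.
Eigenvalues: λₙ = 2.25n²π²/2².
First three modes:
  n=1: λ₁ = 2.25π²/2² ≈ 5.552
  n=2: λ₂ = 9π²/2² ≈ 22.207 (4× faster decay)
  n=3: λ₃ = 20.25π²/2² ≈ 49.965 (9× faster decay)
As t → ∞, higher modes decay exponentially faster. The n=1 mode dominates: v ~ c₁ sin(πx/2) e^{-λ₁t}.
Decay rate: λ₁ = 2.25π²/2² ≈ 5.552.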